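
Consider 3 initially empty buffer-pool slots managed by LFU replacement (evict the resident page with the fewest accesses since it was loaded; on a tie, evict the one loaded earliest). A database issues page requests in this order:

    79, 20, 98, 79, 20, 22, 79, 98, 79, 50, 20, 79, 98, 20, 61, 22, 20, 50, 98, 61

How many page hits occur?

8

79 -> miss, frames (79)
20 -> miss, frames (79 20)
98 -> miss, frames (79 20 98)
79 -> hit
20 -> hit
22 -> miss, evict 98, frames (79 20 22)
79 -> hit
98 -> miss, evict 22, frames (79 20 98)
79 -> hit
50 -> miss, evict 98, frames (79 20 50)
20 -> hit
79 -> hit
98 -> miss, evict 50, frames (79 20 98)
20 -> hit
61 -> miss, evict 98, frames (79 20 61)
22 -> miss, evict 61, frames (79 20 22)
20 -> hit
50 -> miss, evict 22, frames (79 20 50)
98 -> miss, evict 50, frames (79 20 98)
61 -> miss, evict 98, frames (79 20 61)
Hits: 8.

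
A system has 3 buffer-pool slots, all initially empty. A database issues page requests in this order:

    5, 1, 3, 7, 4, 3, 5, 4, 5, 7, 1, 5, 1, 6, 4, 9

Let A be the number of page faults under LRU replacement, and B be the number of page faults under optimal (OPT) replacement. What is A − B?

Under LRU: F F F F F . F . . F F . . F F F → 11 faults.
Under OPT: F F F F F . . . . F F . . F . F → 9 faults.
A − B = 11 − 9 = 2.

2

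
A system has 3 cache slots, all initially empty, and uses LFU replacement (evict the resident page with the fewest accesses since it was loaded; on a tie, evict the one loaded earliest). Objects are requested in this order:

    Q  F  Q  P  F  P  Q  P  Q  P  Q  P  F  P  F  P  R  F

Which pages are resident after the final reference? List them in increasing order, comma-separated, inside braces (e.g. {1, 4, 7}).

{F, P, Q}

Q -> miss, frames (Q)
F -> miss, frames (Q F)
Q -> hit
P -> miss, frames (Q F P)
F -> hit
P -> hit
Q -> hit
P -> hit
Q -> hit
P -> hit
Q -> hit
P -> hit
F -> hit
P -> hit
F -> hit
P -> hit
R -> miss, evict F, frames (Q P R)
F -> miss, evict R, frames (Q P F)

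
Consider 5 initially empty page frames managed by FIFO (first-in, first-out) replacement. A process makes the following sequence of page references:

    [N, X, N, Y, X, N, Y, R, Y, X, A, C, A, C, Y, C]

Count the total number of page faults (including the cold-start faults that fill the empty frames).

6

N -> miss, frames [N]
X -> miss, frames [N, X]
N -> hit
Y -> miss, frames [N, X, Y]
X -> hit
N -> hit
Y -> hit
R -> miss, frames [N, X, Y, R]
Y -> hit
X -> hit
A -> miss, frames [N, X, Y, R, A]
C -> miss, evict N, frames [X, Y, R, A, C]
A -> hit
C -> hit
Y -> hit
C -> hit
Page faults: 6.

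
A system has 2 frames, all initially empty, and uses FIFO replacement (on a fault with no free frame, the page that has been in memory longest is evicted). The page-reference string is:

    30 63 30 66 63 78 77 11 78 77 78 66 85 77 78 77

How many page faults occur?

12

30 → fault, frames (30)
63 → fault, frames (30 63)
30 → hit
66 → fault, evict 30, frames (63 66)
63 → hit
78 → fault, evict 63, frames (66 78)
77 → fault, evict 66, frames (78 77)
11 → fault, evict 78, frames (77 11)
78 → fault, evict 77, frames (11 78)
77 → fault, evict 11, frames (78 77)
78 → hit
66 → fault, evict 78, frames (77 66)
85 → fault, evict 77, frames (66 85)
77 → fault, evict 66, frames (85 77)
78 → fault, evict 85, frames (77 78)
77 → hit
Page faults: 12.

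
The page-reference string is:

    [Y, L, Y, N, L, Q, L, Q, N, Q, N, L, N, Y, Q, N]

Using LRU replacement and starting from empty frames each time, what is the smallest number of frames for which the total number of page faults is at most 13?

f=1: 16 faults
f=2: 10 faults
f=3: 6 faults
f=4: 4 faults
Smallest f with faults ≤ 13 is 2.

2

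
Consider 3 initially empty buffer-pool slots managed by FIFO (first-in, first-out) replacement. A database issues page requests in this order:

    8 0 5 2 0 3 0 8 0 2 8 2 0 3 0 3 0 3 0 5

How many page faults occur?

11

8: fault, frames (8)
0: fault, frames (8 0)
5: fault, frames (8 0 5)
2: fault, evict 8, frames (0 5 2)
0: hit
3: fault, evict 0, frames (5 2 3)
0: fault, evict 5, frames (2 3 0)
8: fault, evict 2, frames (3 0 8)
0: hit
2: fault, evict 3, frames (0 8 2)
8: hit
2: hit
0: hit
3: fault, evict 0, frames (8 2 3)
0: fault, evict 8, frames (2 3 0)
3: hit
0: hit
3: hit
0: hit
5: fault, evict 2, frames (3 0 5)
Page faults: 11.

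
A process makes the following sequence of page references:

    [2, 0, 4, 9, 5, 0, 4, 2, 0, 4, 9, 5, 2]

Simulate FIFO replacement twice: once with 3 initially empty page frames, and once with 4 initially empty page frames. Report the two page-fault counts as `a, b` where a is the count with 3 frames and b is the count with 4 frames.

10, 11

3 frames: F F F F F F F F . . F F . → 10 faults.
4 frames: F F F F F . . F F F F F F → 11 faults.
11 > 10: adding a frame increased faults — Belady's anomaly.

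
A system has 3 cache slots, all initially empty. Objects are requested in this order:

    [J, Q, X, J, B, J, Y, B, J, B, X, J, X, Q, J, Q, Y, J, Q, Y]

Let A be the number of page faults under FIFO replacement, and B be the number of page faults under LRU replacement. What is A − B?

Under FIFO: F F F . F F F . . . F . . F F . F . . . → 10 faults.
Under LRU: F F F . F . F . . . F . . F . . F . . . → 8 faults.
A − B = 10 − 8 = 2.

2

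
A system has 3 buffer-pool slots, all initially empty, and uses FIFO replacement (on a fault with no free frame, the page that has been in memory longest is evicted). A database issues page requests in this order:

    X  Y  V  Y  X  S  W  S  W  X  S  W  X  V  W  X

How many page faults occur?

7

X -> fault, frames {X}
Y -> fault, frames {X,Y}
V -> fault, frames {X,Y,V}
Y -> hit
X -> hit
S -> fault, evict X, frames {Y,V,S}
W -> fault, evict Y, frames {V,S,W}
S -> hit
W -> hit
X -> fault, evict V, frames {S,W,X}
S -> hit
W -> hit
X -> hit
V -> fault, evict S, frames {W,X,V}
W -> hit
X -> hit
Page faults: 7.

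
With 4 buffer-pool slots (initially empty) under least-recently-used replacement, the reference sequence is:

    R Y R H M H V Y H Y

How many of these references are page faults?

6

R → miss, frames {R}
Y → miss, frames {R,Y}
R → hit
H → miss, frames {Y,R,H}
M → miss, frames {Y,R,H,M}
H → hit
V → miss, evict Y, frames {R,M,H,V}
Y → miss, evict R, frames {M,H,V,Y}
H → hit
Y → hit
Page faults: 6.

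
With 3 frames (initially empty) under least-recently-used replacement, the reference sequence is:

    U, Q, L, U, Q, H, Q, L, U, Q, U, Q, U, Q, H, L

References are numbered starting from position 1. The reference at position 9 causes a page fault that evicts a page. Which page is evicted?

H

pos 1: U -> miss, frames (U)
pos 2: Q -> miss, frames (U Q)
pos 3: L -> miss, frames (U Q L)
pos 4: U -> hit
pos 5: Q -> hit
pos 6: H -> miss, evict L, frames (U Q H)
pos 7: Q -> hit
pos 8: L -> miss, evict U, frames (H Q L)
pos 9: U -> miss, evict H, frames (Q L U)
At position 9, page H is evicted.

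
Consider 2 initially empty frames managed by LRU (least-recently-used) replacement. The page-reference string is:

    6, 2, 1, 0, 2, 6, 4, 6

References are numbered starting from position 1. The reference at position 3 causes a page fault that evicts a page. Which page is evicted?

6

pos 1: 6 → miss, frames {6}
pos 2: 2 → miss, frames {6,2}
pos 3: 1 → miss, evict 6, frames {2,1}
At position 3, page 6 is evicted.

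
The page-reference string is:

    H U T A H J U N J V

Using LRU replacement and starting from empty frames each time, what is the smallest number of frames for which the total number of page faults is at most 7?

5

f=1: 10 faults
f=2: 10 faults
f=3: 9 faults
f=4: 8 faults
f=5: 7 faults
f=6: 7 faults
f=7: 7 faults
Smallest f with faults ≤ 7 is 5.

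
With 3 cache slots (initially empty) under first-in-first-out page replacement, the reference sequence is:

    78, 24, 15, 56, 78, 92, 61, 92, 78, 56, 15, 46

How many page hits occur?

78 -> miss, frames [78]
24 -> miss, frames [78, 24]
15 -> miss, frames [78, 24, 15]
56 -> miss, evict 78, frames [24, 15, 56]
78 -> miss, evict 24, frames [15, 56, 78]
92 -> miss, evict 15, frames [56, 78, 92]
61 -> miss, evict 56, frames [78, 92, 61]
92 -> hit
78 -> hit
56 -> miss, evict 78, frames [92, 61, 56]
15 -> miss, evict 92, frames [61, 56, 15]
46 -> miss, evict 61, frames [56, 15, 46]
Hits: 2.

2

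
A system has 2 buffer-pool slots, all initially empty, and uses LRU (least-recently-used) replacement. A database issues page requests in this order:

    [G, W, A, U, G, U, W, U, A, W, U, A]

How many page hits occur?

G: fault, frames {G}
W: fault, frames {G,W}
A: fault, evict G, frames {W,A}
U: fault, evict W, frames {A,U}
G: fault, evict A, frames {U,G}
U: hit
W: fault, evict G, frames {U,W}
U: hit
A: fault, evict W, frames {U,A}
W: fault, evict U, frames {A,W}
U: fault, evict A, frames {W,U}
A: fault, evict W, frames {U,A}
Hits: 2.

2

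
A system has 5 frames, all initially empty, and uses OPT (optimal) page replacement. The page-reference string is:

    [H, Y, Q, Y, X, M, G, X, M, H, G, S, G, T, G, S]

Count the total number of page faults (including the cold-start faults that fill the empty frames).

H -> fault, frames (H)
Y -> fault, frames (H Y)
Q -> fault, frames (H Y Q)
Y -> hit
X -> fault, frames (H Y Q X)
M -> fault, frames (H Y Q X M)
G -> fault, evict Q, frames (H Y X M G)
X -> hit
M -> hit
H -> hit
G -> hit
S -> fault, evict M, frames (H Y X G S)
G -> hit
T -> fault, evict X, frames (H Y G S T)
G -> hit
S -> hit
Page faults: 8.

8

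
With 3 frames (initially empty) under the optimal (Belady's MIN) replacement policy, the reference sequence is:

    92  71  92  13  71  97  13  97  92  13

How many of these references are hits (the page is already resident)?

6

92 → fault, frames [92]
71 → fault, frames [92, 71]
92 → hit
13 → fault, frames [92, 71, 13]
71 → hit
97 → fault, evict 71, frames [92, 13, 97]
13 → hit
97 → hit
92 → hit
13 → hit
Hits: 6.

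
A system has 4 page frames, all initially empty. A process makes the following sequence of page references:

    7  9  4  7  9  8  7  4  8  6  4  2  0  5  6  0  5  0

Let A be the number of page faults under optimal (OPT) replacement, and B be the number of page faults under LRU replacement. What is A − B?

-1

Under OPT: F F F . . F . . . F . F F F . . . . → 8 faults.
Under LRU: F F F . . F . . . F . F F F F . . . → 9 faults.
A − B = 8 − 9 = -1.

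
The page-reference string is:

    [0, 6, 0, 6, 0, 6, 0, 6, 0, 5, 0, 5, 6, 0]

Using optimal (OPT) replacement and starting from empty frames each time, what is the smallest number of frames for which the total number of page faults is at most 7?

f=1: 14 faults
f=2: 4 faults
f=3: 3 faults
Smallest f with faults ≤ 7 is 2.

2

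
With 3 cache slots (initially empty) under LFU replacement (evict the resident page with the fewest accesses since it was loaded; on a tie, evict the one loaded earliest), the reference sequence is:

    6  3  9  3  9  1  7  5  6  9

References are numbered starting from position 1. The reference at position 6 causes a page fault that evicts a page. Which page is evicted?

pos 1: 6 → miss, frames [6]
pos 2: 3 → miss, frames [6, 3]
pos 3: 9 → miss, frames [6, 3, 9]
pos 4: 3 → hit
pos 5: 9 → hit
pos 6: 1 → miss, evict 6, frames [3, 9, 1]
At position 6, page 6 is evicted.

6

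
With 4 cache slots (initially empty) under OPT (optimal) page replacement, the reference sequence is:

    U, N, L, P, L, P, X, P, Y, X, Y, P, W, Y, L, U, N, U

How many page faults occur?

9

U: fault, frames (U)
N: fault, frames (U N)
L: fault, frames (U N L)
P: fault, frames (U N L P)
L: hit
P: hit
X: fault, evict N, frames (U L P X)
P: hit
Y: fault, evict U, frames (L P X Y)
X: hit
Y: hit
P: hit
W: fault, evict X, frames (L P Y W)
Y: hit
L: hit
U: fault, evict W, frames (L P Y U)
N: fault, evict Y, frames (L P U N)
U: hit
Page faults: 9.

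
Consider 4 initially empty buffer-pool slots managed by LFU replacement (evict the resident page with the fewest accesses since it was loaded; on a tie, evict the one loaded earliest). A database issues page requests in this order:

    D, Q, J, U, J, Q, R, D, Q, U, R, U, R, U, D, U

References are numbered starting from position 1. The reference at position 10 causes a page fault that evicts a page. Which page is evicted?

pos 1: D → fault, frames {D}
pos 2: Q → fault, frames {D,Q}
pos 3: J → fault, frames {D,Q,J}
pos 4: U → fault, frames {D,Q,J,U}
pos 5: J → hit
pos 6: Q → hit
pos 7: R → fault, evict D, frames {Q,J,U,R}
pos 8: D → fault, evict U, frames {Q,J,R,D}
pos 9: Q → hit
pos 10: U → fault, evict R, frames {Q,J,D,U}
At position 10, page R is evicted.

R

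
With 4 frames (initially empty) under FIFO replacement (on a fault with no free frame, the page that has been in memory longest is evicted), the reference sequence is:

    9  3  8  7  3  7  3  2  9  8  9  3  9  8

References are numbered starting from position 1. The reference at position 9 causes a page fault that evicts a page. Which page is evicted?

3

pos 1: 9 → fault, frames [9]
pos 2: 3 → fault, frames [9, 3]
pos 3: 8 → fault, frames [9, 3, 8]
pos 4: 7 → fault, frames [9, 3, 8, 7]
pos 5: 3 → hit
pos 6: 7 → hit
pos 7: 3 → hit
pos 8: 2 → fault, evict 9, frames [3, 8, 7, 2]
pos 9: 9 → fault, evict 3, frames [8, 7, 2, 9]
At position 9, page 3 is evicted.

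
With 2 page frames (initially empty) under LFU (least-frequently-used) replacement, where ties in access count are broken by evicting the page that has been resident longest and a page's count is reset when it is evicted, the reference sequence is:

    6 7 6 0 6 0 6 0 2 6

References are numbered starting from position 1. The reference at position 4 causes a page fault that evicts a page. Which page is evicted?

7

pos 1: 6 -> miss, frames {6}
pos 2: 7 -> miss, frames {6,7}
pos 3: 6 -> hit
pos 4: 0 -> miss, evict 7, frames {6,0}
At position 4, page 7 is evicted.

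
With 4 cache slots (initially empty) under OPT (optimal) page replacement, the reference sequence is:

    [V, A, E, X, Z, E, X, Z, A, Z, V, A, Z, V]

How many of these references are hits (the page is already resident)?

8

V → fault, frames [V]
A → fault, frames [V, A]
E → fault, frames [V, A, E]
X → fault, frames [V, A, E, X]
Z → fault, evict V, frames [A, E, X, Z]
E → hit
X → hit
Z → hit
A → hit
Z → hit
V → fault, evict X, frames [A, E, Z, V]
A → hit
Z → hit
V → hit
Hits: 8.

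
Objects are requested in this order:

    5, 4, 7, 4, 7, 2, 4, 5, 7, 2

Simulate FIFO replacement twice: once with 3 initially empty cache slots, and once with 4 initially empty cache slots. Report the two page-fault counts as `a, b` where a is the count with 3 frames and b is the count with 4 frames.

5, 4

3 frames: F F F . . F . F . . → 5 faults.
4 frames: F F F . . F . . . . → 4 faults.
4 < 5: adding a frame reduced faults, as is typical.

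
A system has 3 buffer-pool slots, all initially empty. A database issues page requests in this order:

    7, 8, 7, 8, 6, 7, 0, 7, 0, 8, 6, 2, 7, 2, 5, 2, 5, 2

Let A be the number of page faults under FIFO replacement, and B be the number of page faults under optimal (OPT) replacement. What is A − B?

Under FIFO: F F . . F . F F . F F F F . F . . . → 10 faults.
Under OPT: F F . . F . F . . . F F . . F . . . → 7 faults.
A − B = 10 − 7 = 3.

3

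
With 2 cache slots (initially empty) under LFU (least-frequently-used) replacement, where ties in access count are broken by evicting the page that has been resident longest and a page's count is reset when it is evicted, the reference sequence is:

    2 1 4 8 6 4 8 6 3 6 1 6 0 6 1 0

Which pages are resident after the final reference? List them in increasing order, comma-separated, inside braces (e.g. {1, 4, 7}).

2 → miss, frames [2]
1 → miss, frames [2, 1]
4 → miss, evict 2, frames [1, 4]
8 → miss, evict 1, frames [4, 8]
6 → miss, evict 4, frames [8, 6]
4 → miss, evict 8, frames [6, 4]
8 → miss, evict 6, frames [4, 8]
6 → miss, evict 4, frames [8, 6]
3 → miss, evict 8, frames [6, 3]
6 → hit
1 → miss, evict 3, frames [6, 1]
6 → hit
0 → miss, evict 1, frames [6, 0]
6 → hit
1 → miss, evict 0, frames [6, 1]
0 → miss, evict 1, frames [6, 0]

{0, 6}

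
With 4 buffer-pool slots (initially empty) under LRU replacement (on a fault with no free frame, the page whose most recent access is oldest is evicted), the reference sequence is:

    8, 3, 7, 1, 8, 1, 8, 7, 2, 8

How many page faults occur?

5

8 → miss, frames (8)
3 → miss, frames (8 3)
7 → miss, frames (8 3 7)
1 → miss, frames (8 3 7 1)
8 → hit
1 → hit
8 → hit
7 → hit
2 → miss, evict 3, frames (1 8 7 2)
8 → hit
Page faults: 5.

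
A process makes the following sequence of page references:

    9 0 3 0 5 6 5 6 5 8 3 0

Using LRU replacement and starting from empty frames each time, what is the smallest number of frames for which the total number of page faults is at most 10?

2

f=1: 12 faults
f=2: 8 faults
f=3: 8 faults
f=4: 8 faults
f=5: 6 faults
f=6: 6 faults
Smallest f with faults ≤ 10 is 2.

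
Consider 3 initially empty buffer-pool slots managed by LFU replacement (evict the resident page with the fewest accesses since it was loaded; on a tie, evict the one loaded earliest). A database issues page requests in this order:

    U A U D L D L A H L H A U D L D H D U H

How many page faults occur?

U → fault, frames (U)
A → fault, frames (U A)
U → hit
D → fault, frames (U A D)
L → fault, evict A, frames (U D L)
D → hit
L → hit
A → fault, evict U, frames (D L A)
H → fault, evict A, frames (D L H)
L → hit
H → hit
A → fault, evict D, frames (L H A)
U → fault, evict A, frames (L H U)
D → fault, evict U, frames (L H D)
L → hit
D → hit
H → hit
D → hit
U → fault, evict H, frames (L D U)
H → fault, evict U, frames (L D H)
Page faults: 11.

11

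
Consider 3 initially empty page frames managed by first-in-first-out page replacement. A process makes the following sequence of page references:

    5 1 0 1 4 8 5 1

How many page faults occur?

5: fault, frames (5)
1: fault, frames (5 1)
0: fault, frames (5 1 0)
1: hit
4: fault, evict 5, frames (1 0 4)
8: fault, evict 1, frames (0 4 8)
5: fault, evict 0, frames (4 8 5)
1: fault, evict 4, frames (8 5 1)
Page faults: 7.

7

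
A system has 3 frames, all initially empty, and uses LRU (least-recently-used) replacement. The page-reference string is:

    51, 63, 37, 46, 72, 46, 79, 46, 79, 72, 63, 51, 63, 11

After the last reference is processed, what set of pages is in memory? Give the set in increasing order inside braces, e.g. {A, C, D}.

51 → fault, frames [51]
63 → fault, frames [51, 63]
37 → fault, frames [51, 63, 37]
46 → fault, evict 51, frames [63, 37, 46]
72 → fault, evict 63, frames [37, 46, 72]
46 → hit
79 → fault, evict 37, frames [72, 46, 79]
46 → hit
79 → hit
72 → hit
63 → fault, evict 46, frames [79, 72, 63]
51 → fault, evict 79, frames [72, 63, 51]
63 → hit
11 → fault, evict 72, frames [51, 63, 11]

{11, 51, 63}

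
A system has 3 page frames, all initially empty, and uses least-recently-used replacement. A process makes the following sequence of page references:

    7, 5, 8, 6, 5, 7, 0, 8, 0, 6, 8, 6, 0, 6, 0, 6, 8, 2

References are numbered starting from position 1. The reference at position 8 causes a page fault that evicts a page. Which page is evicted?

pos 1: 7 -> miss, frames (7)
pos 2: 5 -> miss, frames (7 5)
pos 3: 8 -> miss, frames (7 5 8)
pos 4: 6 -> miss, evict 7, frames (5 8 6)
pos 5: 5 -> hit
pos 6: 7 -> miss, evict 8, frames (6 5 7)
pos 7: 0 -> miss, evict 6, frames (5 7 0)
pos 8: 8 -> miss, evict 5, frames (7 0 8)
At position 8, page 5 is evicted.

5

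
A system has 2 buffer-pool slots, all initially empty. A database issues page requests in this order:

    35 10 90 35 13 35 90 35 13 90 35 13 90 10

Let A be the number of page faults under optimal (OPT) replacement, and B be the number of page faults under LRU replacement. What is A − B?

Under OPT: F F F . F . F . F . F . F F → 9 faults.
Under LRU: F F F F F . F . F F F F F F → 12 faults.
A − B = 9 − 12 = -3.

-3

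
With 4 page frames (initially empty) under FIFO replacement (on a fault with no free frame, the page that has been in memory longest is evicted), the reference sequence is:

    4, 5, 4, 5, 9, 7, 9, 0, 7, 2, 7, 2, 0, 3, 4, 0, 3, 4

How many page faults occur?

4 -> miss, frames [4]
5 -> miss, frames [4, 5]
4 -> hit
5 -> hit
9 -> miss, frames [4, 5, 9]
7 -> miss, frames [4, 5, 9, 7]
9 -> hit
0 -> miss, evict 4, frames [5, 9, 7, 0]
7 -> hit
2 -> miss, evict 5, frames [9, 7, 0, 2]
7 -> hit
2 -> hit
0 -> hit
3 -> miss, evict 9, frames [7, 0, 2, 3]
4 -> miss, evict 7, frames [0, 2, 3, 4]
0 -> hit
3 -> hit
4 -> hit
Page faults: 8.

8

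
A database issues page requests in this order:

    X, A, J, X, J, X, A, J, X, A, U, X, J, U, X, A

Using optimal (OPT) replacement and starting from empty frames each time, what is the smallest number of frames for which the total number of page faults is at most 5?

f=1: 16 faults
f=2: 9 faults
f=3: 5 faults
f=4: 4 faults
Smallest f with faults ≤ 5 is 3.

3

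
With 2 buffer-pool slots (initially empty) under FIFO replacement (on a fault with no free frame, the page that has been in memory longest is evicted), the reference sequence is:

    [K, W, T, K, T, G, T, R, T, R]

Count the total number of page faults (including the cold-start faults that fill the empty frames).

K -> fault, frames {K}
W -> fault, frames {K,W}
T -> fault, evict K, frames {W,T}
K -> fault, evict W, frames {T,K}
T -> hit
G -> fault, evict T, frames {K,G}
T -> fault, evict K, frames {G,T}
R -> fault, evict G, frames {T,R}
T -> hit
R -> hit
Page faults: 7.

7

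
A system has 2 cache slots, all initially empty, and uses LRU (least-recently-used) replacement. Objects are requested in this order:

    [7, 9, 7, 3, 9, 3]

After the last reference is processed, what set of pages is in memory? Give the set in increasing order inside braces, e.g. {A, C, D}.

{3, 9}

7 → fault, frames (7)
9 → fault, frames (7 9)
7 → hit
3 → fault, evict 9, frames (7 3)
9 → fault, evict 7, frames (3 9)
3 → hit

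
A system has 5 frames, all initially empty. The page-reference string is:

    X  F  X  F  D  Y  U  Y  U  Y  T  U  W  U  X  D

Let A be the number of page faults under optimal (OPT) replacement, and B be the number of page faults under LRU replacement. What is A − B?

-2

Under OPT: F F . . F F F . . . F . F . . . → 7 faults.
Under LRU: F F . . F F F . . . F . F . F F → 9 faults.
A − B = 7 − 9 = -2.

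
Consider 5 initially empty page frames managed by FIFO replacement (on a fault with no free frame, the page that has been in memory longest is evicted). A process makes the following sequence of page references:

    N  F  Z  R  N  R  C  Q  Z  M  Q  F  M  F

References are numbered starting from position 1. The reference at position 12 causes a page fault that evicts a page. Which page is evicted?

pos 1: N → fault, frames {N}
pos 2: F → fault, frames {N,F}
pos 3: Z → fault, frames {N,F,Z}
pos 4: R → fault, frames {N,F,Z,R}
pos 5: N → hit
pos 6: R → hit
pos 7: C → fault, frames {N,F,Z,R,C}
pos 8: Q → fault, evict N, frames {F,Z,R,C,Q}
pos 9: Z → hit
pos 10: M → fault, evict F, frames {Z,R,C,Q,M}
pos 11: Q → hit
pos 12: F → fault, evict Z, frames {R,C,Q,M,F}
At position 12, page Z is evicted.

Z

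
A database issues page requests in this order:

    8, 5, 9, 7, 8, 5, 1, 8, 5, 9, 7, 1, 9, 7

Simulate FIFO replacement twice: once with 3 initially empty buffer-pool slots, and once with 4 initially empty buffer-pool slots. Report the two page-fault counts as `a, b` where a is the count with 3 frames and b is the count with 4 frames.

3 frames: F F F F F F F . . F F . . . → 9 faults.
4 frames: F F F F . . F F F F F F . . → 10 faults.
10 > 9: adding a frame increased faults — Belady's anomaly.

9, 10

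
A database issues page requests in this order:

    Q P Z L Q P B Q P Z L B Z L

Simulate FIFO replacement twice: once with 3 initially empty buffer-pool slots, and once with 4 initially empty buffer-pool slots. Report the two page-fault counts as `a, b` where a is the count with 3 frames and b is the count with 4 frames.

3 frames: F F F F F F F . . F F . . . → 9 faults.
4 frames: F F F F . . F F F F F F . . → 10 faults.
10 > 9: adding a frame increased faults — Belady's anomaly.

9, 10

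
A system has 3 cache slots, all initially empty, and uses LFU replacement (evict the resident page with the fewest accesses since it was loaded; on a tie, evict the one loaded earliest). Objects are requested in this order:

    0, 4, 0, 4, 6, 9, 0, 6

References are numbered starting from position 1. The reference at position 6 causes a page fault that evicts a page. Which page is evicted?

6

pos 1: 0 → miss, frames {0}
pos 2: 4 → miss, frames {0,4}
pos 3: 0 → hit
pos 4: 4 → hit
pos 5: 6 → miss, frames {0,4,6}
pos 6: 9 → miss, evict 6, frames {0,4,9}
At position 6, page 6 is evicted.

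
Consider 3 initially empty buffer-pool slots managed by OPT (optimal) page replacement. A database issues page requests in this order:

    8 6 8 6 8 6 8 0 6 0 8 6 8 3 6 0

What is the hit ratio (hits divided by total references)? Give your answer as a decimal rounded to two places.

0.75

8 -> fault, frames [8]
6 -> fault, frames [8, 6]
8 -> hit
6 -> hit
8 -> hit
6 -> hit
8 -> hit
0 -> fault, frames [8, 6, 0]
6 -> hit
0 -> hit
8 -> hit
6 -> hit
8 -> hit
3 -> fault, evict 8, frames [6, 0, 3]
6 -> hit
0 -> hit
Hits: 12 of 16 references → 12/16 = 0.7500.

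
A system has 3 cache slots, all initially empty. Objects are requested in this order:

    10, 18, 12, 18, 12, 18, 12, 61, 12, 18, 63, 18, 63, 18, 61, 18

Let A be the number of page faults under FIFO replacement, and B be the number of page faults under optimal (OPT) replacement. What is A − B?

Under FIFO: F F F . . . . F . . F F . . . . → 6 faults.
Under OPT: F F F . . . . F . . F . . . . . → 5 faults.
A − B = 6 − 5 = 1.

1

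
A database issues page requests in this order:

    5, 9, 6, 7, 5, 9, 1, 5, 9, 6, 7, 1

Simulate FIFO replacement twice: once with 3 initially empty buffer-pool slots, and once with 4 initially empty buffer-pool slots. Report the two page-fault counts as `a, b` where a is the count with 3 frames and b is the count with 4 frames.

3 frames: F F F F F F F . . F F . → 9 faults.
4 frames: F F F F . . F F F F F F → 10 faults.
10 > 9: adding a frame increased faults — Belady's anomaly.

9, 10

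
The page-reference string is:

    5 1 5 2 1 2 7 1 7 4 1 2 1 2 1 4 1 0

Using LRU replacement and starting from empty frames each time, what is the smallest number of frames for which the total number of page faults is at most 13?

2

f=1: 18 faults
f=2: 11 faults
f=3: 7 faults
f=4: 6 faults
f=5: 6 faults
f=6: 6 faults
Smallest f with faults ≤ 13 is 2.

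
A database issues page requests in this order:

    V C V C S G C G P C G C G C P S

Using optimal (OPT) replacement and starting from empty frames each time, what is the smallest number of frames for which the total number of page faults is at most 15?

2

f=1: 16 faults
f=2: 8 faults
f=3: 6 faults
f=4: 5 faults
f=5: 5 faults
Smallest f with faults ≤ 15 is 2.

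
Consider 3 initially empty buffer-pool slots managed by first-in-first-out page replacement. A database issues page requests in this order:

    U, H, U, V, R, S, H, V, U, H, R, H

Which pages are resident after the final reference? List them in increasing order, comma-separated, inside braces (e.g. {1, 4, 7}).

{H, R, U}

U → fault, frames {U}
H → fault, frames {U,H}
U → hit
V → fault, frames {U,H,V}
R → fault, evict U, frames {H,V,R}
S → fault, evict H, frames {V,R,S}
H → fault, evict V, frames {R,S,H}
V → fault, evict R, frames {S,H,V}
U → fault, evict S, frames {H,V,U}
H → hit
R → fault, evict H, frames {V,U,R}
H → fault, evict V, frames {U,R,H}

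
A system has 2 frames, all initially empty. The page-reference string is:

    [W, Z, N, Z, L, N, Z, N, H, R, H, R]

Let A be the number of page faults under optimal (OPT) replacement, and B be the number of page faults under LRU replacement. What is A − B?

-1

Under OPT: F F F . F . F . F F . . → 7 faults.
Under LRU: F F F . F F F . F F . . → 8 faults.
A − B = 7 − 8 = -1.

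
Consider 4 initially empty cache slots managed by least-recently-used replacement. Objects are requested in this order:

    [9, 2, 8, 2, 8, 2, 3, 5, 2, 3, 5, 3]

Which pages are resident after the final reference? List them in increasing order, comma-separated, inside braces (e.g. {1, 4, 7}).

9 -> miss, frames [9]
2 -> miss, frames [9, 2]
8 -> miss, frames [9, 2, 8]
2 -> hit
8 -> hit
2 -> hit
3 -> miss, frames [9, 8, 2, 3]
5 -> miss, evict 9, frames [8, 2, 3, 5]
2 -> hit
3 -> hit
5 -> hit
3 -> hit

{2, 3, 5, 8}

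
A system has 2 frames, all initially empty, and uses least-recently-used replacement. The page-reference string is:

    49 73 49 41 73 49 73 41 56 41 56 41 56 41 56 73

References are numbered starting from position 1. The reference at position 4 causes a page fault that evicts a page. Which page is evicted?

pos 1: 49: fault, frames {49}
pos 2: 73: fault, frames {49,73}
pos 3: 49: hit
pos 4: 41: fault, evict 73, frames {49,41}
At position 4, page 73 is evicted.

73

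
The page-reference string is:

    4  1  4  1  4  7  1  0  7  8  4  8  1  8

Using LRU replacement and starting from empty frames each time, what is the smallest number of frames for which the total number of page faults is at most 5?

f=1: 14 faults
f=2: 9 faults
f=3: 7 faults
f=4: 7 faults
f=5: 5 faults
Smallest f with faults ≤ 5 is 5.

5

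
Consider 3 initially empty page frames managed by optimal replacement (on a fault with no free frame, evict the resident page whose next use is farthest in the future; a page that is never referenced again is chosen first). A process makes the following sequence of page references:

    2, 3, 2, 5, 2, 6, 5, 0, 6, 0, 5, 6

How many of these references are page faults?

2: miss, frames [2]
3: miss, frames [2, 3]
2: hit
5: miss, frames [2, 3, 5]
2: hit
6: miss, evict 3, frames [2, 5, 6]
5: hit
0: miss, evict 2, frames [5, 6, 0]
6: hit
0: hit
5: hit
6: hit
Page faults: 5.

5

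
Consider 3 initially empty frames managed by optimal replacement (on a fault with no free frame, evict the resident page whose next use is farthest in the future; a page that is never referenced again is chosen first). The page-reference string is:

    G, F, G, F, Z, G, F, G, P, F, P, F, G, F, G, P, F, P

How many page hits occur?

14

G -> miss, frames (G)
F -> miss, frames (G F)
G -> hit
F -> hit
Z -> miss, frames (G F Z)
G -> hit
F -> hit
G -> hit
P -> miss, evict Z, frames (G F P)
F -> hit
P -> hit
F -> hit
G -> hit
F -> hit
G -> hit
P -> hit
F -> hit
P -> hit
Hits: 14.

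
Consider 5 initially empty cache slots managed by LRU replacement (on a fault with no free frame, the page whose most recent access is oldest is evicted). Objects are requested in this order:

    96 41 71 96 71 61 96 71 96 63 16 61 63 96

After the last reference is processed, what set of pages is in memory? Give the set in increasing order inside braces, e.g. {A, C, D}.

96 -> fault, frames (96)
41 -> fault, frames (96 41)
71 -> fault, frames (96 41 71)
96 -> hit
71 -> hit
61 -> fault, frames (41 96 71 61)
96 -> hit
71 -> hit
96 -> hit
63 -> fault, frames (41 61 71 96 63)
16 -> fault, evict 41, frames (61 71 96 63 16)
61 -> hit
63 -> hit
96 -> hit

{16, 61, 63, 71, 96}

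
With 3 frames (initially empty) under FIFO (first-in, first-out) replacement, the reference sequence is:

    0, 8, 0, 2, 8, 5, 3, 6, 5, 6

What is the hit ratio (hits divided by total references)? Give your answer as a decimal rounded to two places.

0.40

0 -> miss, frames [0]
8 -> miss, frames [0, 8]
0 -> hit
2 -> miss, frames [0, 8, 2]
8 -> hit
5 -> miss, evict 0, frames [8, 2, 5]
3 -> miss, evict 8, frames [2, 5, 3]
6 -> miss, evict 2, frames [5, 3, 6]
5 -> hit
6 -> hit
Hits: 4 of 10 references → 4/10 = 0.4000.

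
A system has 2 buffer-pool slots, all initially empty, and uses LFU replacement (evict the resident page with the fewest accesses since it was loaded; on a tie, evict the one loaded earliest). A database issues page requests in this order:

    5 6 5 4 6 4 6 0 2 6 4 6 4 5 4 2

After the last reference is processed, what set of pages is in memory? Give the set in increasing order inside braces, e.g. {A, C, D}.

5 → miss, frames [5]
6 → miss, frames [5, 6]
5 → hit
4 → miss, evict 6, frames [5, 4]
6 → miss, evict 4, frames [5, 6]
4 → miss, evict 6, frames [5, 4]
6 → miss, evict 4, frames [5, 6]
0 → miss, evict 6, frames [5, 0]
2 → miss, evict 0, frames [5, 2]
6 → miss, evict 2, frames [5, 6]
4 → miss, evict 6, frames [5, 4]
6 → miss, evict 4, frames [5, 6]
4 → miss, evict 6, frames [5, 4]
5 → hit
4 → hit
2 → miss, evict 4, frames [5, 2]

{2, 5}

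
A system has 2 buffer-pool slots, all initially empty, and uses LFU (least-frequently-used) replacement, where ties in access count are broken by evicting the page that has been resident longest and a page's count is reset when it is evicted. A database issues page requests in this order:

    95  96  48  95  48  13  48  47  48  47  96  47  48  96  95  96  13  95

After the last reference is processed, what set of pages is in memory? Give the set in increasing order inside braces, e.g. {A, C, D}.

95: fault, frames (95)
96: fault, frames (95 96)
48: fault, evict 95, frames (96 48)
95: fault, evict 96, frames (48 95)
48: hit
13: fault, evict 95, frames (48 13)
48: hit
47: fault, evict 13, frames (48 47)
48: hit
47: hit
96: fault, evict 47, frames (48 96)
47: fault, evict 96, frames (48 47)
48: hit
96: fault, evict 47, frames (48 96)
95: fault, evict 96, frames (48 95)
96: fault, evict 95, frames (48 96)
13: fault, evict 96, frames (48 13)
95: fault, evict 13, frames (48 95)

{48, 95}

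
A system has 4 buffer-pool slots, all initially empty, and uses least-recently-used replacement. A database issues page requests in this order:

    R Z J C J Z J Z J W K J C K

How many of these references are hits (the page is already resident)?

R → miss, frames {R}
Z → miss, frames {R,Z}
J → miss, frames {R,Z,J}
C → miss, frames {R,Z,J,C}
J → hit
Z → hit
J → hit
Z → hit
J → hit
W → miss, evict R, frames {C,Z,J,W}
K → miss, evict C, frames {Z,J,W,K}
J → hit
C → miss, evict Z, frames {W,K,J,C}
K → hit
Hits: 7.

7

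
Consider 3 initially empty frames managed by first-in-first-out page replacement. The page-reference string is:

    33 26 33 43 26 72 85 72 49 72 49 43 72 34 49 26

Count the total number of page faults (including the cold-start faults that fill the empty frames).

33 -> fault, frames [33]
26 -> fault, frames [33, 26]
33 -> hit
43 -> fault, frames [33, 26, 43]
26 -> hit
72 -> fault, evict 33, frames [26, 43, 72]
85 -> fault, evict 26, frames [43, 72, 85]
72 -> hit
49 -> fault, evict 43, frames [72, 85, 49]
72 -> hit
49 -> hit
43 -> fault, evict 72, frames [85, 49, 43]
72 -> fault, evict 85, frames [49, 43, 72]
34 -> fault, evict 49, frames [43, 72, 34]
49 -> fault, evict 43, frames [72, 34, 49]
26 -> fault, evict 72, frames [34, 49, 26]
Page faults: 11.

11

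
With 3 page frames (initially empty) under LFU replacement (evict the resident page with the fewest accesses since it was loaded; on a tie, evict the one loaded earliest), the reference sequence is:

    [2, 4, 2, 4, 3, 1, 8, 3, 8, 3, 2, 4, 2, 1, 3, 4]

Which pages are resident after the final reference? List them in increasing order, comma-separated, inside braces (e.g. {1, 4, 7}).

2: miss, frames (2)
4: miss, frames (2 4)
2: hit
4: hit
3: miss, frames (2 4 3)
1: miss, evict 3, frames (2 4 1)
8: miss, evict 1, frames (2 4 8)
3: miss, evict 8, frames (2 4 3)
8: miss, evict 3, frames (2 4 8)
3: miss, evict 8, frames (2 4 3)
2: hit
4: hit
2: hit
1: miss, evict 3, frames (2 4 1)
3: miss, evict 1, frames (2 4 3)
4: hit

{2, 3, 4}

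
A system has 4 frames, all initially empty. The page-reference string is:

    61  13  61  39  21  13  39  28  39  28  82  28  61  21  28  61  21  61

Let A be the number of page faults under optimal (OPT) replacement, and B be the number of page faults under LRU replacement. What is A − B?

Under OPT: F F . F F . . F . . F . . . . . . . → 6 faults.
Under LRU: F F . F F . . F . . F . F F . . . . → 8 faults.
A − B = 6 − 8 = -2.

-2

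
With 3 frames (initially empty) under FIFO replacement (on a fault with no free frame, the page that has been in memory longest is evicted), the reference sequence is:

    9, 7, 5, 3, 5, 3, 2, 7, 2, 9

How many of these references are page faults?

7

9 -> miss, frames (9)
7 -> miss, frames (9 7)
5 -> miss, frames (9 7 5)
3 -> miss, evict 9, frames (7 5 3)
5 -> hit
3 -> hit
2 -> miss, evict 7, frames (5 3 2)
7 -> miss, evict 5, frames (3 2 7)
2 -> hit
9 -> miss, evict 3, frames (2 7 9)
Page faults: 7.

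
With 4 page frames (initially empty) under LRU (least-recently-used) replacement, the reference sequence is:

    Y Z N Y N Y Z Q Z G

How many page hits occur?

Y → miss, frames {Y}
Z → miss, frames {Y,Z}
N → miss, frames {Y,Z,N}
Y → hit
N → hit
Y → hit
Z → hit
Q → miss, frames {N,Y,Z,Q}
Z → hit
G → miss, evict N, frames {Y,Q,Z,G}
Hits: 5.

5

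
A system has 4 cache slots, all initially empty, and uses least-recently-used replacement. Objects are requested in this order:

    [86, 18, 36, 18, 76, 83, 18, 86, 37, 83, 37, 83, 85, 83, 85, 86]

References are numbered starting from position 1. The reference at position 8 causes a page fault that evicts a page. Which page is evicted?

pos 1: 86 → miss, frames (86)
pos 2: 18 → miss, frames (86 18)
pos 3: 36 → miss, frames (86 18 36)
pos 4: 18 → hit
pos 5: 76 → miss, frames (86 36 18 76)
pos 6: 83 → miss, evict 86, frames (36 18 76 83)
pos 7: 18 → hit
pos 8: 86 → miss, evict 36, frames (76 83 18 86)
At position 8, page 36 is evicted.

36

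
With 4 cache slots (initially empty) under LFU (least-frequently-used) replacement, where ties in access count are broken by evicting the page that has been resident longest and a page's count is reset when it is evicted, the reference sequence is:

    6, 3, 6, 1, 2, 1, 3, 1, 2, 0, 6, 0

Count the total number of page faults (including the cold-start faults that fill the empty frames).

6 → miss, frames (6)
3 → miss, frames (6 3)
6 → hit
1 → miss, frames (6 3 1)
2 → miss, frames (6 3 1 2)
1 → hit
3 → hit
1 → hit
2 → hit
0 → miss, evict 6, frames (3 1 2 0)
6 → miss, evict 0, frames (3 1 2 6)
0 → miss, evict 6, frames (3 1 2 0)
Page faults: 7.

7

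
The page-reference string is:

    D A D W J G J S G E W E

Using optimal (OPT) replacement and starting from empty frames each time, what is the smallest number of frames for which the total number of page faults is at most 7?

f=1: 12 faults
f=2: 8 faults
f=3: 7 faults
f=4: 7 faults
f=5: 7 faults
f=6: 7 faults
f=7: 7 faults
Smallest f with faults ≤ 7 is 3.

3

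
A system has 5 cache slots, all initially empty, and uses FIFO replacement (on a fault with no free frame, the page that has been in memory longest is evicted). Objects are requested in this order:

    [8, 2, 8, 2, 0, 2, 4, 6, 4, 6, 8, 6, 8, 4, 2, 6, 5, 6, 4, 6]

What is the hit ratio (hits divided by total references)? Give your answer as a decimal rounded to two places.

8: miss, frames [8]
2: miss, frames [8, 2]
8: hit
2: hit
0: miss, frames [8, 2, 0]
2: hit
4: miss, frames [8, 2, 0, 4]
6: miss, frames [8, 2, 0, 4, 6]
4: hit
6: hit
8: hit
6: hit
8: hit
4: hit
2: hit
6: hit
5: miss, evict 8, frames [2, 0, 4, 6, 5]
6: hit
4: hit
6: hit
Hits: 14 of 20 references → 14/20 = 0.7000.

0.70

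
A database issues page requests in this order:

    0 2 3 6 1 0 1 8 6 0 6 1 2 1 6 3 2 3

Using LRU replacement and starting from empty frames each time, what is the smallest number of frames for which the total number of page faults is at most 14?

f=1: 18 faults
f=2: 14 faults
f=3: 13 faults
f=4: 9 faults
f=5: 8 faults
f=6: 6 faults
Smallest f with faults ≤ 14 is 2.

2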